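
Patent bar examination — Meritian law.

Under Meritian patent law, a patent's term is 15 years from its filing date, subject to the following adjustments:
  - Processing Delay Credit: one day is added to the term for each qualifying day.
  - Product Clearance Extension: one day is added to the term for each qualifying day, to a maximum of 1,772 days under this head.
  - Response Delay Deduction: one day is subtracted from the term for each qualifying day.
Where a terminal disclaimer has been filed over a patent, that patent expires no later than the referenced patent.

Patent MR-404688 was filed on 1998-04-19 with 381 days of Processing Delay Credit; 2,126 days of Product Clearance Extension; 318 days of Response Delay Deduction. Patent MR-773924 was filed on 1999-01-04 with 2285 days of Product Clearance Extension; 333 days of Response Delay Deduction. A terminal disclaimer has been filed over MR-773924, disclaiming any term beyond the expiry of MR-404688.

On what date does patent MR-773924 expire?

Natural term of MR-773924:
  Base: filing + 15 years → 4 January 2014.
  Product Clearance Extension: 2285 days claimed exceeds the 1772-day cap, so +1772 days → 11 November 2018.
  Response Delay Deduction: −333 days → 13 December 2017.
Expiry of referenced patent MR-404688:
  Base: filing + 15 years → 19 April 2013.
  Processing Delay Credit: +381 days → 5 May 2014.
  Product Clearance Extension: 2126 days claimed exceeds the 1772-day cap, so +1772 days → 12 March 2019.
  Response Delay Deduction: −318 days → 28 April 2018.
Terminal disclaimer: MR-773924 expires on the earlier of 13 December 2017 and 28 April 2018.

2017-12-13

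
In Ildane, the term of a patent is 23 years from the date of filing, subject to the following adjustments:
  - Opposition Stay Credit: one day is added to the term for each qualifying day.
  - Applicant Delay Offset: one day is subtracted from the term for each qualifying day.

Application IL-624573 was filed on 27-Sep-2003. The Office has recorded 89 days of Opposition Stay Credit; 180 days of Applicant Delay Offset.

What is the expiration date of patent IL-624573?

June 28, 2026

Base term: filing date + 23 years → 27 September 2026.
Opposition Stay Credit: +89 days → 25 December 2026.
Applicant Delay Offset: −180 days → 28 June 2026.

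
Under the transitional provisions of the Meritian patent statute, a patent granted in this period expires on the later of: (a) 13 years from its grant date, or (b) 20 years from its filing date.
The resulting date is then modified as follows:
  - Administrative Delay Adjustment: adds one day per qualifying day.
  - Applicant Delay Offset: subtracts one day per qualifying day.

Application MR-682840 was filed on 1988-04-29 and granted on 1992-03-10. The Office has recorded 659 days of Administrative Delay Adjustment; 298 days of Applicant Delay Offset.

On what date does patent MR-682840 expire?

2009-04-25

(a) grant + 13 years → 10 March 2005.
(b) filing + 20 years → 29 April 2008.
Later of the two: 29 April 2008.
Administrative Delay Adjustment: +659 days → 17 February 2010.
Applicant Delay Offset: −298 days → 25 April 2009.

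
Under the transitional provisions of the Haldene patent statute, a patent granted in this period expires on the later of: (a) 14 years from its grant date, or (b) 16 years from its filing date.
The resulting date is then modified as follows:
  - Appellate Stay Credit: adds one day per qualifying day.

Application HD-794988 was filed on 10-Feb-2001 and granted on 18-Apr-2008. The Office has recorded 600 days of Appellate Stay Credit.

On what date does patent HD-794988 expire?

December 9, 2023

(a) grant + 14 years → 18 April 2022.
(b) filing + 16 years → 10 February 2017.
Later of the two: 18 April 2022.
Appellate Stay Credit: +600 days → 9 December 2023.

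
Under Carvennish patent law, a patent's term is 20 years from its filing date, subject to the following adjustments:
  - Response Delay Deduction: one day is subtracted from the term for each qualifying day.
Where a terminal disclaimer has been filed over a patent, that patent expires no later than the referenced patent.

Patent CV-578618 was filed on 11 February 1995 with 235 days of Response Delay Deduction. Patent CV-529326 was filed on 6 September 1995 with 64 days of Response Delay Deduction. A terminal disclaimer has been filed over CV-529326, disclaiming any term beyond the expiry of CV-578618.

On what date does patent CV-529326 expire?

2014-06-21

Natural term of CV-529326:
  Base: filing + 20 years → 6 September 2015.
  Response Delay Deduction: −64 days → 4 July 2015.
Expiry of referenced patent CV-578618:
  Base: filing + 20 years → 11 February 2015.
  Response Delay Deduction: −235 days → 21 June 2014.
Terminal disclaimer: CV-529326 expires on the earlier of 4 July 2015 and 21 June 2014.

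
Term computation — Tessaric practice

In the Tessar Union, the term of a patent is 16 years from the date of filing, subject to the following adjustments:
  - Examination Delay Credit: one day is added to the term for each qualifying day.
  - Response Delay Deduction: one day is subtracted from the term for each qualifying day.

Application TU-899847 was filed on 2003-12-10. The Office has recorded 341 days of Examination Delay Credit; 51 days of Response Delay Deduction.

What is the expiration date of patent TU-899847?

September 25, 2020

Base term: filing date + 16 years → 10 December 2019.
Examination Delay Credit: +341 days → 15 November 2020.
Response Delay Deduction: −51 days → 25 September 2020.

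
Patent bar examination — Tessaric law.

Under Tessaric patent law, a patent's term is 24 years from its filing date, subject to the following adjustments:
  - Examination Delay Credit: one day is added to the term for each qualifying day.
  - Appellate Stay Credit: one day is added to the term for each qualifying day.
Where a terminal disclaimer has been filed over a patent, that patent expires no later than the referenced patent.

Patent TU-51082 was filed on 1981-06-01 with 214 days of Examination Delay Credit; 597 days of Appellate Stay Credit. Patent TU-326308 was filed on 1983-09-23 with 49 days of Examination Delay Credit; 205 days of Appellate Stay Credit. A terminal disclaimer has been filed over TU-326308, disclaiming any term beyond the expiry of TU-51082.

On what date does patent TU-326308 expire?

Natural term of TU-326308:
  Base: filing + 24 years → 23 September 2007.
  Examination Delay Credit: +49 days → 11 November 2007.
  Appellate Stay Credit: +205 days → 3 June 2008.
Expiry of referenced patent TU-51082:
  Base: filing + 24 years → 1 June 2005.
  Examination Delay Credit: +214 days → 1 January 2006.
  Appellate Stay Credit: +597 days → 21 August 2007.
Terminal disclaimer: TU-326308 expires on the earlier of 3 June 2008 and 21 August 2007.

August 21, 2007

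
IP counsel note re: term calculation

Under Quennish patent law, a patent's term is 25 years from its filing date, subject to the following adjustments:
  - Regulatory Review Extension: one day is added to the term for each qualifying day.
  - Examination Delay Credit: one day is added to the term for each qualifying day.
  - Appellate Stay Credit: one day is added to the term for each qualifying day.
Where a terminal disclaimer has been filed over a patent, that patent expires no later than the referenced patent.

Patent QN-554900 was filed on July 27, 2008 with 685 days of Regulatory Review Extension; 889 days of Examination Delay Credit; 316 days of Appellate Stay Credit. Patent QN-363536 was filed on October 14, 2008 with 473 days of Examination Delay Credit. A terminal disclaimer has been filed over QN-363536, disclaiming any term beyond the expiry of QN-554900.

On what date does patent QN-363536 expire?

2035-01-30

Natural term of QN-363536:
  Base: filing + 25 years → 14 October 2033.
  Examination Delay Credit: +473 days → 30 January 2035.
Expiry of referenced patent QN-554900:
  Base: filing + 25 years → 27 July 2033.
  Regulatory Review Extension: +685 days → 12 June 2035.
  Examination Delay Credit: +889 days → 17 November 2037.
  Appellate Stay Credit: +316 days → 29 September 2038.
Terminal disclaimer: QN-363536 expires on the earlier of 30 January 2035 and 29 September 2038.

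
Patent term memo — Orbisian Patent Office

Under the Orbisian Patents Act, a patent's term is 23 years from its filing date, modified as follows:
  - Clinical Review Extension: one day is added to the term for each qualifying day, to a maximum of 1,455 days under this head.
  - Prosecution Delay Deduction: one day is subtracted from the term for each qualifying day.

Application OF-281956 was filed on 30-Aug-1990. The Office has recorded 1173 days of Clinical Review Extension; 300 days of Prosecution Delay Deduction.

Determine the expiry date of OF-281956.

2016-01-20

Base term: filing date + 23 years → 30 August 2013.
Clinical Review Extension: 1173 days (within the 1455-day cap) → +1173 days → 15 November 2016.
Prosecution Delay Deduction: −300 days → 20 January 2016.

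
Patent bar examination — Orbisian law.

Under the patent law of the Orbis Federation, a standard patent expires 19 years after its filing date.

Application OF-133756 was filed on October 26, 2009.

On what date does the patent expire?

2028-10-26

Filing date + 19 years → 26 October 2028.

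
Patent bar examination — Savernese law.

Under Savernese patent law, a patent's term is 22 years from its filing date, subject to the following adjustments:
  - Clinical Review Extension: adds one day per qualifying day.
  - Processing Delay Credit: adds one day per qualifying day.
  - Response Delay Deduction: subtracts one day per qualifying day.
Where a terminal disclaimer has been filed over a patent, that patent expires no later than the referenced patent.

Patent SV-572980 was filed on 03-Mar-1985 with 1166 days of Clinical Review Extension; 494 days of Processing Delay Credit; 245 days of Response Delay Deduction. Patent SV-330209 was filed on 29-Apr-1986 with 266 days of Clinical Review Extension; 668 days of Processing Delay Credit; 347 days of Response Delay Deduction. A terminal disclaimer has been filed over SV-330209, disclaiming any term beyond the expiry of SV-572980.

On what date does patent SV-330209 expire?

Natural term of SV-330209:
  Base: filing + 22 years → 29 April 2008.
  Clinical Review Extension: +266 days → 20 January 2009.
  Processing Delay Credit: +668 days → 19 November 2010.
  Response Delay Deduction: −347 days → 7 December 2009.
Expiry of referenced patent SV-572980:
  Base: filing + 22 years → 3 March 2007.
  Clinical Review Extension: +1166 days → 12 May 2010.
  Processing Delay Credit: +494 days → 18 September 2011.
  Response Delay Deduction: −245 days → 16 January 2011.
Terminal disclaimer: SV-330209 expires on the earlier of 7 December 2009 and 16 January 2011.

December 7, 2009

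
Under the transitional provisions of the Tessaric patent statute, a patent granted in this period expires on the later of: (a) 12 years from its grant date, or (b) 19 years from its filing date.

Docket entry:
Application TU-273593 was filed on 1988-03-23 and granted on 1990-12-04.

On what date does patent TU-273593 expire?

(a) grant + 12 years → 4 December 2002.
(b) filing + 19 years → 23 March 2007.
Later of the two: 23 March 2007.

March 23, 2007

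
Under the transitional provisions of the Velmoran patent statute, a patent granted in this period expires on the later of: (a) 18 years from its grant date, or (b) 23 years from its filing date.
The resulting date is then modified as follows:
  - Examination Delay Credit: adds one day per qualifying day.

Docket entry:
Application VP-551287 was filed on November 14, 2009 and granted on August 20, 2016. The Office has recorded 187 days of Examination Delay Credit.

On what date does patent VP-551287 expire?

2035-02-23

(a) grant + 18 years → 20 August 2034.
(b) filing + 23 years → 14 November 2032.
Later of the two: 20 August 2034.
Examination Delay Credit: +187 days → 23 February 2035.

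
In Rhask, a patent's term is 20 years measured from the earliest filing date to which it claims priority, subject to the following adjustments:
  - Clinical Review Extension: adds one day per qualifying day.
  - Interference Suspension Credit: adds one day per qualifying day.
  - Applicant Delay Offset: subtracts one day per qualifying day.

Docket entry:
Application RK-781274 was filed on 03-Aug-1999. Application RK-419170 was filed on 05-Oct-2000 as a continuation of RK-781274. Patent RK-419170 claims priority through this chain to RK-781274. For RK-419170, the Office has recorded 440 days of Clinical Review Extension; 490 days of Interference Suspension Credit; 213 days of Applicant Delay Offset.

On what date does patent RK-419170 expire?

Earliest priority filing: 3 August 1999.
Base term: 3 August 1999 + 20 years → 3 August 2019.
Clinical Review Extension: +440 days → 16 October 2020.
Interference Suspension Credit: +490 days → 18 February 2022.
Applicant Delay Offset: −213 days → 20 July 2021.

2021-07-20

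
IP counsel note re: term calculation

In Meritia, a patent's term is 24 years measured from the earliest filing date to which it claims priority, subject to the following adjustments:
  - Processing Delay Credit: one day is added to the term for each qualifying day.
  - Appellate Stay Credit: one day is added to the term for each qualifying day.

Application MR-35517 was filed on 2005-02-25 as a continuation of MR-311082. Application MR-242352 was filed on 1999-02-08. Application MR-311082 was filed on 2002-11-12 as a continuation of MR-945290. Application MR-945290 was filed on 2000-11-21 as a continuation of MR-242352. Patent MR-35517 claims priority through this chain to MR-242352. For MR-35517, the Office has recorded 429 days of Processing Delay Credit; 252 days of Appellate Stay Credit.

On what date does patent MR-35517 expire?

Earliest priority filing: 8 February 1999.
Base term: 8 February 1999 + 24 years → 8 February 2023.
Processing Delay Credit: +429 days → 12 April 2024.
Appellate Stay Credit: +252 days → 20 December 2024.

December 20, 2024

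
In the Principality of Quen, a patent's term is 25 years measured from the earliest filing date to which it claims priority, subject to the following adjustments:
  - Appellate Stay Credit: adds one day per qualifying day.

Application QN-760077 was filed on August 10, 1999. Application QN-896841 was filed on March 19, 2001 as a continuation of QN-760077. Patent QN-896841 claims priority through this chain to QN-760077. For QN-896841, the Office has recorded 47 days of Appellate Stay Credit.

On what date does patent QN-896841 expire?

September 26, 2024

Earliest priority filing: 10 August 1999.
Base term: 10 August 1999 + 25 years → 10 August 2024.
Appellate Stay Credit: +47 days → 26 September 2024.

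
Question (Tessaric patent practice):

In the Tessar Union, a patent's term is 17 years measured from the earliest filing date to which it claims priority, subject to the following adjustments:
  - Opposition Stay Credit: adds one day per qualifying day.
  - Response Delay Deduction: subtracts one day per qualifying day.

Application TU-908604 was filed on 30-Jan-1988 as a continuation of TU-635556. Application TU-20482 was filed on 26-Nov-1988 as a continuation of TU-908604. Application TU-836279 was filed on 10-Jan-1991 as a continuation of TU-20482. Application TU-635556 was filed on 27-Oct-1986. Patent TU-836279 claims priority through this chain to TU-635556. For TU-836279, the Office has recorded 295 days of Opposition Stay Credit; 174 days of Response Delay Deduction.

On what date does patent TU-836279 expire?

Earliest priority filing: 27 October 1986.
Base term: 27 October 1986 + 17 years → 27 October 2003.
Opposition Stay Credit: +295 days → 17 August 2004.
Response Delay Deduction: −174 days → 25 February 2004.

February 25, 2004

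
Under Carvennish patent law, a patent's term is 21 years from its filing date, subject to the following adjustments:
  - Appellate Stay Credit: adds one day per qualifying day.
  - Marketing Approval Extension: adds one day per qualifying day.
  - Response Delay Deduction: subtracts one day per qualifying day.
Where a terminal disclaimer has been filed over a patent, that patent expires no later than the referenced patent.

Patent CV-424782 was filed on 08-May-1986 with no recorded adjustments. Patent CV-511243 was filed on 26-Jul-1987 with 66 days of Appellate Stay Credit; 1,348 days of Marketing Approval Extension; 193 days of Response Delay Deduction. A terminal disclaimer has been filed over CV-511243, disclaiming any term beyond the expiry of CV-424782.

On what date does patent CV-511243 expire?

May 8, 2007

Natural term of CV-511243:
  Base: filing + 21 years → 26 July 2008.
  Appellate Stay Credit: +66 days → 30 September 2008.
  Marketing Approval Extension: +1348 days → 9 June 2012.
  Response Delay Deduction: −193 days → 29 November 2011.
Expiry of referenced patent CV-424782:
  Base: filing + 21 years → 8 May 2007.
Terminal disclaimer: CV-511243 expires on the earlier of 29 November 2011 and 8 May 2007.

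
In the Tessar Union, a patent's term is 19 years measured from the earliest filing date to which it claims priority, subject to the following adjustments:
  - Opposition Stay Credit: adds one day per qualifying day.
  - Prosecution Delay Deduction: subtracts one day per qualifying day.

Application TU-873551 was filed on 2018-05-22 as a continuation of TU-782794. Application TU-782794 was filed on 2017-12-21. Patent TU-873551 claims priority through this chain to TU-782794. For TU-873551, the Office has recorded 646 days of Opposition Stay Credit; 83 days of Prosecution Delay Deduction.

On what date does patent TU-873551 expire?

2038-07-07

Earliest priority filing: 21 December 2017.
Base term: 21 December 2017 + 19 years → 21 December 2036.
Opposition Stay Credit: +646 days → 28 September 2038.
Prosecution Delay Deduction: −83 days → 7 July 2038.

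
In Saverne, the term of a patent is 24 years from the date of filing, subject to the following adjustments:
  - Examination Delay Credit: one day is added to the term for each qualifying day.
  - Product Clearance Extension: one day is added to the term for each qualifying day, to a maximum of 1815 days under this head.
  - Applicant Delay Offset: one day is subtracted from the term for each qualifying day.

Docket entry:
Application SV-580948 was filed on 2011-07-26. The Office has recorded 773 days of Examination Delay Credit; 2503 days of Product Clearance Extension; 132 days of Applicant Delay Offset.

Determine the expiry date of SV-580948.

April 16, 2042

Base term: filing date + 24 years → 26 July 2035.
Examination Delay Credit: +773 days → 6 September 2037.
Product Clearance Extension: 2503 days claimed exceeds the 1815-day cap, so +1815 days → 26 August 2042.
Applicant Delay Offset: −132 days → 16 April 2042.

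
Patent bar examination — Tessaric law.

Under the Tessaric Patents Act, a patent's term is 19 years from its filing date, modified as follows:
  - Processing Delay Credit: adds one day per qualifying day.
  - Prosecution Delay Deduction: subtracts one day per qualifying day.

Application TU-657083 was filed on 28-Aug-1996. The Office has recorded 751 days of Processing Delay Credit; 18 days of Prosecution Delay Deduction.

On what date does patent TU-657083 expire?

August 30, 2017

Base term: filing date + 19 years → 28 August 2015.
Processing Delay Credit: +751 days → 17 September 2017.
Prosecution Delay Deduction: −18 days → 30 August 2017.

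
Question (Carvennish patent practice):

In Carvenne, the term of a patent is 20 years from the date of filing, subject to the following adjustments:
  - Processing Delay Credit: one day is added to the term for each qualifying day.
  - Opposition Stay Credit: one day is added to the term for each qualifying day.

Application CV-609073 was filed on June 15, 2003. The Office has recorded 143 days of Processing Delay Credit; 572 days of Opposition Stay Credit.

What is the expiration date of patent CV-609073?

Base term: filing date + 20 years → 15 June 2023.
Processing Delay Credit: +143 days → 5 November 2023.
Opposition Stay Credit: +572 days → 30 May 2025.

May 30, 2025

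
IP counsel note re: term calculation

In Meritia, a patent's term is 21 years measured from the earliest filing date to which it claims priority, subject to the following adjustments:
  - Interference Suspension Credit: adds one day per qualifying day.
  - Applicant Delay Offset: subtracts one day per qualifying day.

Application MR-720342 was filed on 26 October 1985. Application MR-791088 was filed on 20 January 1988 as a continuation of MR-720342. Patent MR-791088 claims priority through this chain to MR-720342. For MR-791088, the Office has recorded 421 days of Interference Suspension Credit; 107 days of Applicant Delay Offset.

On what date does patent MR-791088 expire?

Earliest priority filing: 26 October 1985.
Base term: 26 October 1985 + 21 years → 26 October 2006.
Interference Suspension Credit: +421 days → 21 December 2007.
Applicant Delay Offset: −107 days → 5 September 2007.

2007-09-05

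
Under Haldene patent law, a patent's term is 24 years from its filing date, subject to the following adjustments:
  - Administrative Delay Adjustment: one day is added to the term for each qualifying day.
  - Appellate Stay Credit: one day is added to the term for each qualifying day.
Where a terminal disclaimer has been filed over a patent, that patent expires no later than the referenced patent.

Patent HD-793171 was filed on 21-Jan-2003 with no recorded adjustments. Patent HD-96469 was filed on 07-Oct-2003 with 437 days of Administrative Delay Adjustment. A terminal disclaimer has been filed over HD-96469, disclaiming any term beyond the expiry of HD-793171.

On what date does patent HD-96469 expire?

Natural term of HD-96469:
  Base: filing + 24 years → 7 October 2027.
  Administrative Delay Adjustment: +437 days → 17 December 2028.
Expiry of referenced patent HD-793171:
  Base: filing + 24 years → 21 January 2027.
Terminal disclaimer: HD-96469 expires on the earlier of 17 December 2028 and 21 January 2027.

January 21, 2027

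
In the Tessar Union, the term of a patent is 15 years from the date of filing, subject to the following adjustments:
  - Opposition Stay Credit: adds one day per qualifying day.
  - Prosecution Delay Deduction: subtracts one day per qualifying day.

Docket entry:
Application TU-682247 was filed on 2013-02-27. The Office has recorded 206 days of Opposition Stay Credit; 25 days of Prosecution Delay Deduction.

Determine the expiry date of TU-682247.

Base term: filing date + 15 years → 27 February 2028.
Opposition Stay Credit: +206 days → 20 September 2028.
Prosecution Delay Deduction: −25 days → 26 August 2028.

August 26, 2028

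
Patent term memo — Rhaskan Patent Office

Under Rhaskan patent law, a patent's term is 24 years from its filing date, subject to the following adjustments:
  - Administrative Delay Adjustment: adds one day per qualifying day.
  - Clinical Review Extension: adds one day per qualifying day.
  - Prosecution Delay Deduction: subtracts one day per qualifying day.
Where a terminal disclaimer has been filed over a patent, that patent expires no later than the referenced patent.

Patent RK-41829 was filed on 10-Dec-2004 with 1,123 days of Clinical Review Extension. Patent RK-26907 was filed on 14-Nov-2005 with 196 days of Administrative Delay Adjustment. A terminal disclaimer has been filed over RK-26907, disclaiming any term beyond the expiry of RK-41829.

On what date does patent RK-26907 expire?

Natural term of RK-26907:
  Base: filing + 24 years → 14 November 2029.
  Administrative Delay Adjustment: +196 days → 29 May 2030.
Expiry of referenced patent RK-41829:
  Base: filing + 24 years → 10 December 2028.
  Clinical Review Extension: +1123 days → 7 January 2032.
Terminal disclaimer: RK-26907 expires on the earlier of 29 May 2030 and 7 January 2032.

May 29, 2030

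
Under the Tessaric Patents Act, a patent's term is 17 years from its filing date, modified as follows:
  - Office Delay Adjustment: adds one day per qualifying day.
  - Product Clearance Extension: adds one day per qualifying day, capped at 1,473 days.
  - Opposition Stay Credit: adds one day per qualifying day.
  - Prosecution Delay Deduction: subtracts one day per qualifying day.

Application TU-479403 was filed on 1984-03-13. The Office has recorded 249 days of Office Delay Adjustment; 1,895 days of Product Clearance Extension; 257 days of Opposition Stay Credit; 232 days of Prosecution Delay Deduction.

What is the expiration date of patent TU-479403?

December 24, 2005

Base term: filing date + 17 years → 13 March 2001.
Office Delay Adjustment: +249 days → 17 November 2001.
Product Clearance Extension: 1895 days claimed exceeds the 1473-day cap, so +1473 days → 29 November 2005.
Opposition Stay Credit: +257 days → 13 August 2006.
Prosecution Delay Deduction: −232 days → 24 December 2005.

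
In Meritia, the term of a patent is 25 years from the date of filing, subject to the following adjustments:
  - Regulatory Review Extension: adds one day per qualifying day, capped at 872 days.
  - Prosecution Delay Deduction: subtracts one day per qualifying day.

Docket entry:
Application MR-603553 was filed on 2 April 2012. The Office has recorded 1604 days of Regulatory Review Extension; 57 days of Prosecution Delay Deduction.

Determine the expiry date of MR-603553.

Base term: filing date + 25 years → 2 April 2037.
Regulatory Review Extension: 1604 days claimed exceeds the 872-day cap, so +872 days → 22 August 2039.
Prosecution Delay Deduction: −57 days → 26 June 2039.

June 26, 2039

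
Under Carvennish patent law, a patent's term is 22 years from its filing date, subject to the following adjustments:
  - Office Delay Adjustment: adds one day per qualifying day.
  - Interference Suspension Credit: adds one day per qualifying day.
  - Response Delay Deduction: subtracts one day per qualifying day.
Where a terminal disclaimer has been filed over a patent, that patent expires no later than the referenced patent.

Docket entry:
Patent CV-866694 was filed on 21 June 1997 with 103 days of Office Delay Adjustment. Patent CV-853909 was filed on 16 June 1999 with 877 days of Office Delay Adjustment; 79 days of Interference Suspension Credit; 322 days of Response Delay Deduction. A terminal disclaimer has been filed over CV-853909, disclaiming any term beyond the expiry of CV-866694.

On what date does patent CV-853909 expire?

October 2, 2019

Natural term of CV-853909:
  Base: filing + 22 years → 16 June 2021.
  Office Delay Adjustment: +877 days → 10 November 2023.
  Interference Suspension Credit: +79 days → 28 January 2024.
  Response Delay Deduction: −322 days → 12 March 2023.
Expiry of referenced patent CV-866694:
  Base: filing + 22 years → 21 June 2019.
  Office Delay Adjustment: +103 days → 2 October 2019.
Terminal disclaimer: CV-853909 expires on the earlier of 12 March 2023 and 2 October 2019.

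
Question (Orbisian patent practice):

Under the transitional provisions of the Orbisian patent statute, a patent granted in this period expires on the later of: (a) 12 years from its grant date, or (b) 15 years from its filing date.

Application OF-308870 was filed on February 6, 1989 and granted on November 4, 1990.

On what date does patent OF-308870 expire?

February 6, 2004

(a) grant + 12 years → 4 November 2002.
(b) filing + 15 years → 6 February 2004.
Later of the two: 6 February 2004.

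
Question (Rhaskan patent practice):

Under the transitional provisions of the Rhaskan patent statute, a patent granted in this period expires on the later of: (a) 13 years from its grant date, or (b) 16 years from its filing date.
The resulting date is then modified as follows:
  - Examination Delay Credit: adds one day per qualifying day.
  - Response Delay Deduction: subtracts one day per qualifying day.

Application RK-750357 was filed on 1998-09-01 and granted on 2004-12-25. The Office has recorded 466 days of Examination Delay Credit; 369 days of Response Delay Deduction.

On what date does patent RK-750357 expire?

April 1, 2018

(a) grant + 13 years → 25 December 2017.
(b) filing + 16 years → 1 September 2014.
Later of the two: 25 December 2017.
Examination Delay Credit: +466 days → 5 April 2019.
Response Delay Deduction: −369 days → 1 April 2018.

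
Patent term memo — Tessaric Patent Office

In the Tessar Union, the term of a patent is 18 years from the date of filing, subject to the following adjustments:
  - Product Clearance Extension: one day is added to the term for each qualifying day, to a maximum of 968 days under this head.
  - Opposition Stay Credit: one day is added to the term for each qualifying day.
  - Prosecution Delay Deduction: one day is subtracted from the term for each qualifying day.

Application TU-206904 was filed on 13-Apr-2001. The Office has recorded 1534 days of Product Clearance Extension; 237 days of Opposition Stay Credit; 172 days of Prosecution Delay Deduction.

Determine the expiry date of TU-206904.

Base term: filing date + 18 years → 13 April 2019.
Product Clearance Extension: 1534 days claimed exceeds the 968-day cap, so +968 days → 6 December 2021.
Opposition Stay Credit: +237 days → 31 July 2022.
Prosecution Delay Deduction: −172 days → 9 February 2022.

2022-02-09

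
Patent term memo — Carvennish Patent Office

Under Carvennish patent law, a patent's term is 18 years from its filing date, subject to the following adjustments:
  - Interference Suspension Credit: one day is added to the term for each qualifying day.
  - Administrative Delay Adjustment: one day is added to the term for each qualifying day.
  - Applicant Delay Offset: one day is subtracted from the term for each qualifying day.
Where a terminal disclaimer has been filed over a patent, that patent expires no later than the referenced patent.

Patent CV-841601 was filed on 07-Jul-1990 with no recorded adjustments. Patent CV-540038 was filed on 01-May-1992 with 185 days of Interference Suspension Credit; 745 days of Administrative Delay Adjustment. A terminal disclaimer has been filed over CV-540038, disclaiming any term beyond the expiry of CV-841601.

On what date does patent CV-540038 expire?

2008-07-07

Natural term of CV-540038:
  Base: filing + 18 years → 1 May 2010.
  Interference Suspension Credit: +185 days → 2 November 2010.
  Administrative Delay Adjustment: +745 days → 16 November 2012.
Expiry of referenced patent CV-841601:
  Base: filing + 18 years → 7 July 2008.
Terminal disclaimer: CV-540038 expires on the earlier of 16 November 2012 and 7 July 2008.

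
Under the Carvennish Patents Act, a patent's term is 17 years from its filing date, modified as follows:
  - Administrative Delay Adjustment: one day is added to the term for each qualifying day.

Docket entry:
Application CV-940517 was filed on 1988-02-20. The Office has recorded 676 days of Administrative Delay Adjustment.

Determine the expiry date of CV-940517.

2006-12-28

Base term: filing date + 17 years → 20 February 2005.
Administrative Delay Adjustment: +676 days → 28 December 2006.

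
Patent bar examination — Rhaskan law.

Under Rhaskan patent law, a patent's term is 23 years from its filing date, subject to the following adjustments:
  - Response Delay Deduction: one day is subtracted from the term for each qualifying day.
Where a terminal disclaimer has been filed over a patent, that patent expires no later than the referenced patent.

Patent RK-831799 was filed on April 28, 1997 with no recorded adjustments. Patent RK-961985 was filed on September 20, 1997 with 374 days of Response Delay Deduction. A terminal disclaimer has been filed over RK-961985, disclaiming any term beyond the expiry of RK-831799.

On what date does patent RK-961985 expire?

September 12, 2019

Natural term of RK-961985:
  Base: filing + 23 years → 20 September 2020.
  Response Delay Deduction: −374 days → 12 September 2019.
Expiry of referenced patent RK-831799:
  Base: filing + 23 years → 28 April 2020.
Terminal disclaimer: RK-961985 expires on the earlier of 12 September 2019 and 28 April 2020.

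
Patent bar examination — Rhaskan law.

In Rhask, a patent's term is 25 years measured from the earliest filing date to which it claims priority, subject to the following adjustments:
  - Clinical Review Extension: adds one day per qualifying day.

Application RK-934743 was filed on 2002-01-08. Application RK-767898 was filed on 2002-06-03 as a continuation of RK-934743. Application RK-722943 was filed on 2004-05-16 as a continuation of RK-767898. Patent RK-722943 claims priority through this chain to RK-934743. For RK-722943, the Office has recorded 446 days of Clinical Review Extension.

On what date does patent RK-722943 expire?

Earliest priority filing: 8 January 2002.
Base term: 8 January 2002 + 25 years → 8 January 2027.
Clinical Review Extension: +446 days → 29 March 2028.

2028-03-29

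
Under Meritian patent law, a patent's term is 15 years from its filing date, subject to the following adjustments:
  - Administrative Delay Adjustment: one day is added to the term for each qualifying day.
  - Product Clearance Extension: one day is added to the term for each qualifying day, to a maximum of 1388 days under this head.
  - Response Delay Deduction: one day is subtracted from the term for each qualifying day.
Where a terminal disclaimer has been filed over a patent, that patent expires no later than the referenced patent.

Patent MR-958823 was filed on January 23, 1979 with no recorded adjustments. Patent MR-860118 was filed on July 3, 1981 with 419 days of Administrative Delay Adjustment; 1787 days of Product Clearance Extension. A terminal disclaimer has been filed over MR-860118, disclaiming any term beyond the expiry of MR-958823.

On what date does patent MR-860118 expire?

1994-01-23

Natural term of MR-860118:
  Base: filing + 15 years → 3 July 1996.
  Administrative Delay Adjustment: +419 days → 26 August 1997.
  Product Clearance Extension: 1787 days claimed exceeds the 1388-day cap, so +1388 days → 14 June 2001.
Expiry of referenced patent MR-958823:
  Base: filing + 15 years → 23 January 1994.
Terminal disclaimer: MR-860118 expires on the earlier of 14 June 2001 and 23 January 1994.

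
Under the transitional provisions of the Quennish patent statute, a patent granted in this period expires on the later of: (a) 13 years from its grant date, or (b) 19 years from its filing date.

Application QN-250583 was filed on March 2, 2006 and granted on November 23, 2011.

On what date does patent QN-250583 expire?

(a) grant + 13 years → 23 November 2024.
(b) filing + 19 years → 2 March 2025.
Later of the two: 2 March 2025.

2025-03-02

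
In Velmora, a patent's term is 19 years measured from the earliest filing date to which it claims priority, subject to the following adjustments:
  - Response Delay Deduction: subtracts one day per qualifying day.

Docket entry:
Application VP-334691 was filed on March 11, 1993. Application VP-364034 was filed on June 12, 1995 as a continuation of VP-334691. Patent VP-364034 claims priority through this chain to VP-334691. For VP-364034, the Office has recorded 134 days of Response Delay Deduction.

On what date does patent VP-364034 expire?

October 29, 2011

Earliest priority filing: 11 March 1993.
Base term: 11 March 1993 + 19 years → 11 March 2012.
Response Delay Deduction: −134 days → 29 October 2011.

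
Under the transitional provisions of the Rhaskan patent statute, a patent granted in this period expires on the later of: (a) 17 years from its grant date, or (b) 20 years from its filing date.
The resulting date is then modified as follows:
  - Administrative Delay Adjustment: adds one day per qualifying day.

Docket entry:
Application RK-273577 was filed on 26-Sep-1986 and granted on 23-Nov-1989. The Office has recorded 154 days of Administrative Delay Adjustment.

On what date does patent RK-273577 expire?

April 26, 2007

(a) grant + 17 years → 23 November 2006.
(b) filing + 20 years → 26 September 2006.
Later of the two: 23 November 2006.
Administrative Delay Adjustment: +154 days → 26 April 2007.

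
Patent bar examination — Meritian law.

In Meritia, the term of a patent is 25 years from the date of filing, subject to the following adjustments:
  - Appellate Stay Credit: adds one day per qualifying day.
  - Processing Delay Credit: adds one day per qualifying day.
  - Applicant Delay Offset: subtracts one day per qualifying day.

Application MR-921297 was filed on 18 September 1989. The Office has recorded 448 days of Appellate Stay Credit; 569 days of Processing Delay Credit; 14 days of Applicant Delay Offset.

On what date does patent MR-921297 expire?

June 17, 2017

Base term: filing date + 25 years → 18 September 2014.
Appellate Stay Credit: +448 days → 10 December 2015.
Processing Delay Credit: +569 days → 1 July 2017.
Applicant Delay Offset: −14 days → 17 June 2017.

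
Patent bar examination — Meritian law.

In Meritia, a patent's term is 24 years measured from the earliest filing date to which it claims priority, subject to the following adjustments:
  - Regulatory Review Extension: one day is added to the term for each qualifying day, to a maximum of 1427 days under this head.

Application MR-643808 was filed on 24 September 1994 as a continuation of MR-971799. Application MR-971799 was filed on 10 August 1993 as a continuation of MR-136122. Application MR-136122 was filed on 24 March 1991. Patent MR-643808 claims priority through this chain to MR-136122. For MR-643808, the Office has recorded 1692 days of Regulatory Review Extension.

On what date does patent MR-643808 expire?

Earliest priority filing: 24 March 1991.
Base term: 24 March 1991 + 24 years → 24 March 2015.
Regulatory Review Extension: 1692 days claimed exceeds the 1427-day cap, so +1427 days → 18 February 2019.

2019-02-18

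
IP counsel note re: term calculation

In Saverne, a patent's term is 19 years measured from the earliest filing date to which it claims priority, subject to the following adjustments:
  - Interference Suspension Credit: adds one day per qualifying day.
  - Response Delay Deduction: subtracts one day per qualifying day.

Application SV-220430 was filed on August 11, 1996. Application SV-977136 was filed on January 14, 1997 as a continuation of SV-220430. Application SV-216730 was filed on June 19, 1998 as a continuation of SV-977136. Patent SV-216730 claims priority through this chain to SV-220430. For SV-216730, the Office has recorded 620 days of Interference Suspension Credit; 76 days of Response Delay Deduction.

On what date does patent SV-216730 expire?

Earliest priority filing: 11 August 1996.
Base term: 11 August 1996 + 19 years → 11 August 2015.
Interference Suspension Credit: +620 days → 22 April 2017.
Response Delay Deduction: −76 days → 5 February 2017.

February 5, 2017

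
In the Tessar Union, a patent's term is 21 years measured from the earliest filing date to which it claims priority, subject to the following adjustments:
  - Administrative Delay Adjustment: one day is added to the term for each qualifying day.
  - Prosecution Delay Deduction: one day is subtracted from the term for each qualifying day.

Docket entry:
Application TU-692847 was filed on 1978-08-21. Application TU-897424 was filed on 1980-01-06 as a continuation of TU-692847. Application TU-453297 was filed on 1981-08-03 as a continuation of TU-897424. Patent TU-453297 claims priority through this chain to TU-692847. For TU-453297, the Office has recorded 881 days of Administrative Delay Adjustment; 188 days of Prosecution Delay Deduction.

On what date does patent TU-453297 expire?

Earliest priority filing: 21 August 1978.
Base term: 21 August 1978 + 21 years → 21 August 1999.
Administrative Delay Adjustment: +881 days → 18 January 2002.
Prosecution Delay Deduction: −188 days → 14 July 2001.

July 14, 2001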